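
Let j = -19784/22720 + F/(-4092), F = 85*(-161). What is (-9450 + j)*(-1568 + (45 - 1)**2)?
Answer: -1262612026334/363165 ≈ -3.4767e+6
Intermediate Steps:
F = -13685
j = 7186471/2905320 (j = -19784/22720 - 13685/(-4092) = -19784*1/22720 - 13685*(-1/4092) = -2473/2840 + 13685/4092 = 7186471/2905320 ≈ 2.4736)
(-9450 + j)*(-1568 + (45 - 1)**2) = (-9450 + 7186471/2905320)*(-1568 + (45 - 1)**2) = -27448087529*(-1568 + 44**2)/2905320 = -27448087529*(-1568 + 1936)/2905320 = -27448087529/2905320*368 = -1262612026334/363165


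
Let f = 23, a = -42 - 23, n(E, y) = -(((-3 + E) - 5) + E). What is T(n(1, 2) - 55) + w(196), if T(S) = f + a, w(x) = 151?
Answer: 109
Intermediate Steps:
n(E, y) = 8 - 2*E (n(E, y) = -((-8 + E) + E) = -(-8 + 2*E) = 8 - 2*E)
a = -65
T(S) = -42 (T(S) = 23 - 65 = -42)
T(n(1, 2) - 55) + w(196) = -42 + 151 = 109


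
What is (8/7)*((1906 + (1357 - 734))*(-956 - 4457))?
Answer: -109515816/7 ≈ -1.5645e+7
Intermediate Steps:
(8/7)*((1906 + (1357 - 734))*(-956 - 4457)) = (8*(⅐))*((1906 + 623)*(-5413)) = 8*(2529*(-5413))/7 = (8/7)*(-13689477) = -109515816/7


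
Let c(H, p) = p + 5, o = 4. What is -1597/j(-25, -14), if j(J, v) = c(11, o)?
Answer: -1597/9 ≈ -177.44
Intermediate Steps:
c(H, p) = 5 + p
j(J, v) = 9 (j(J, v) = 5 + 4 = 9)
-1597/j(-25, -14) = -1597/9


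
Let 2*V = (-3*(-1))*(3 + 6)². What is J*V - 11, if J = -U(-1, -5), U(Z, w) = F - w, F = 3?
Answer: -983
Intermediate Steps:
U(Z, w) = 3 - w
V = 243/2 (V = ((-3*(-1))*(3 + 6)²)/2 = (3*9²)/2 = (3*81)/2 = (½)*243 = 243/2 ≈ 121.50)
J = -8 (J = -(3 - 1*(-5)) = -(3 + 5) = -1*8 = -8)
J*V - 11 = -8*243/2 - 11 = -972 - 11 = -983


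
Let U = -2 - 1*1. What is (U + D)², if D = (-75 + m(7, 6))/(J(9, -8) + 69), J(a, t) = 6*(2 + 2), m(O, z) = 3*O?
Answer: 12321/961 ≈ 12.821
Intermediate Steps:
J(a, t) = 24 (J(a, t) = 6*4 = 24)
D = -18/31 (D = (-75 + 3*7)/(24 + 69) = (-75 + 21)/93 = -54*1/93 = -18/31 ≈ -0.58065)
U = -3 (U = -2 - 1 = -3)
(U + D)² = (-3 - 18/31)² = (-111/31)² = 12321/961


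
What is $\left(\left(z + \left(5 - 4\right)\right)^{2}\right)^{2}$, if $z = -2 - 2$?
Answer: $81$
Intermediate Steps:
$z = -4$ ($z = -2 - 2 = -4$)
$\left(\left(z + \left(5 - 4\right)\right)^{2}\right)^{2} = \left(\left(-4 + \left(5 - 4\right)\right)^{2}\right)^{2} = \left(\left(-4 + 1\right)^{2}\right)^{2} = \left(\left(-3\right)^{2}\right)^{2} = 9^{2} = 81$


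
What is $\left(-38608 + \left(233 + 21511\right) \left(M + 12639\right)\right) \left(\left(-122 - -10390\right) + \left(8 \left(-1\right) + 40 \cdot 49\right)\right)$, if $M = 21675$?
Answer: $9117158797760$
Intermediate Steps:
$\left(-38608 + \left(233 + 21511\right) \left(M + 12639\right)\right) \left(\left(-122 - -10390\right) + \left(8 \left(-1\right) + 40 \cdot 49\right)\right) = \left(-38608 + \left(233 + 21511\right) \left(21675 + 12639\right)\right) \left(\left(-122 - -10390\right) + \left(8 \left(-1\right) + 40 \cdot 49\right)\right) = \left(-38608 + 21744 \cdot 34314\right) \left(\left(-122 + 10390\right) + \left(-8 + 1960\right)\right) = \left(-38608 + 746123616\right) \left(10268 + 1952\right) = 746085008 \cdot 12220 = 9117158797760$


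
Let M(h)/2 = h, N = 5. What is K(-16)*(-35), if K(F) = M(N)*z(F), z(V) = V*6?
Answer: 33600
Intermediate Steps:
M(h) = 2*h
z(V) = 6*V
K(F) = 60*F (K(F) = (2*5)*(6*F) = 10*(6*F) = 60*F)
K(-16)*(-35) = (60*(-16))*(-35) = -960*(-35) = 33600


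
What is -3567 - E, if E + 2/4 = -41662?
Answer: 76191/2 ≈ 38096.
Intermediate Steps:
E = -83325/2 (E = -1/2 - 41662 = -83325/2 ≈ -41663.)
-3567 - E = -3567 - 1*(-83325/2) = -3567 + 83325/2 = 76191/2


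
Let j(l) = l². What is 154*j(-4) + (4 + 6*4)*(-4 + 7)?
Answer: 2548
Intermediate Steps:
154*j(-4) + (4 + 6*4)*(-4 + 7) = 154*(-4)² + (4 + 6*4)*(-4 + 7) = 154*16 + (4 + 24)*3 = 2464 + 28*3 = 2464 + 84 = 2548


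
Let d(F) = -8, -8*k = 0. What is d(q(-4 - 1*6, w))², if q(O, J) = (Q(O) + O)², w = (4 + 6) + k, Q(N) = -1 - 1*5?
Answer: 64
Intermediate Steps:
k = 0 (k = -⅛*0 = 0)
Q(N) = -6 (Q(N) = -1 - 5 = -6)
w = 10 (w = (4 + 6) + 0 = 10 + 0 = 10)
q(O, J) = (-6 + O)²
d(q(-4 - 1*6, w))² = (-8)² = 64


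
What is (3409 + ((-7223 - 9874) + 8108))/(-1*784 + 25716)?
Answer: -1395/6233 ≈ -0.22381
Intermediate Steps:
(3409 + ((-7223 - 9874) + 8108))/(-1*784 + 25716) = (3409 + (-17097 + 8108))/(-784 + 25716) = (3409 - 8989)/24932 = -5580*1/24932 = -1395/6233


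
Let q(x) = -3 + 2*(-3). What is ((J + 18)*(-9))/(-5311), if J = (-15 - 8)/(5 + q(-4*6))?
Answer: 855/21244 ≈ 0.040247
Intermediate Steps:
q(x) = -9 (q(x) = -3 - 6 = -9)
J = 23/4 (J = (-15 - 8)/(5 - 9) = -23/(-4) = -23*(-¼) = 23/4 ≈ 5.7500)
((J + 18)*(-9))/(-5311) = ((23/4 + 18)*(-9))/(-5311) = ((95/4)*(-9))*(-1/5311) = -855/4*(-1/5311) = 855/21244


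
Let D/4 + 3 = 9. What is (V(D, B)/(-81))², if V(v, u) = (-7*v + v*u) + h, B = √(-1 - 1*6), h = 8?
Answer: 21568/6561 - 2560*I*√7/2187 ≈ 3.2873 - 3.097*I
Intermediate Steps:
D = 24 (D = -12 + 4*9 = -12 + 36 = 24)
B = I*√7 (B = √(-1 - 6) = √(-7) = I*√7 ≈ 2.6458*I)
V(v, u) = 8 - 7*v + u*v (V(v, u) = (-7*v + v*u) + 8 = (-7*v + u*v) + 8 = 8 - 7*v + u*v)
(V(D, B)/(-81))² = ((8 - 7*24 + (I*√7)*24)/(-81))² = ((8 - 168 + 24*I*√7)*(-1/81))² = ((-160 + 24*I*√7)*(-1/81))² = (160/81 - 8*I*√7/27)²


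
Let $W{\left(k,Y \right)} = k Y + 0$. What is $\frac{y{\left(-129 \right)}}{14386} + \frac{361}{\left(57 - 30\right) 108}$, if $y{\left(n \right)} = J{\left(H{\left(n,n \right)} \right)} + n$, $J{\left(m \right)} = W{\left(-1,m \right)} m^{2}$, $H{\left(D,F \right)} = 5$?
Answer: $\frac{2226341}{20974788} \approx 0.10614$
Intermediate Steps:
$W{\left(k,Y \right)} = Y k$ ($W{\left(k,Y \right)} = Y k + 0 = Y k$)
$J{\left(m \right)} = - m^{3}$ ($J{\left(m \right)} = m \left(-1\right) m^{2} = - m m^{2} = - m^{3}$)
$y{\left(n \right)} = -125 + n$ ($y{\left(n \right)} = - 5^{3} + n = \left(-1\right) 125 + n = -125 + n$)
$\frac{y{\left(-129 \right)}}{14386} + \frac{361}{\left(57 - 30\right) 108} = \frac{-125 - 129}{14386} + \frac{361}{\left(57 - 30\right) 108} = \left(-254\right) \frac{1}{14386} + \frac{361}{27 \cdot 108} = - \frac{127}{7193} + \frac{361}{2916} = \frac{2226341}{20974788}$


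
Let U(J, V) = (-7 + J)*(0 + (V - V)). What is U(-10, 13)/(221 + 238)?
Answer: 0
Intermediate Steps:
U(J, V) = 0 (U(J, V) = (-7 + J)*(0 + 0) = (-7 + J)*0 = 0)
U(-10, 13)/(221 + 238) = 0/(221 + 238) = 0/459 = (1/459)*0 = 0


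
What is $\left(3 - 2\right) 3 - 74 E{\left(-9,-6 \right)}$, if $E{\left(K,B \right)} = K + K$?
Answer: $1335$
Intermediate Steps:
$E{\left(K,B \right)} = 2 K$
$\left(3 - 2\right) 3 - 74 E{\left(-9,-6 \right)} = \left(3 - 2\right) 3 - 74 \cdot 2 \left(-9\right) = 1 \cdot 3 - -1332 = 3 + 1332 = 1335$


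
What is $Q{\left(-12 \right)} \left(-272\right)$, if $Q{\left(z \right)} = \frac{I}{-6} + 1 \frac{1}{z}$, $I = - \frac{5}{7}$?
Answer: $- \frac{68}{7} \approx -9.7143$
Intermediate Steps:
$I = - \frac{5}{7}$ ($I = \left(-5\right) \frac{1}{7} = - \frac{5}{7} \approx -0.71429$)
$Q{\left(z \right)} = \frac{5}{42} + \frac{1}{z}$ ($Q{\left(z \right)} = - \frac{5}{7 \left(-6\right)} + 1 \frac{1}{z} = \left(- \frac{5}{7}\right) \left(- \frac{1}{6}\right) + \frac{1}{z} = \frac{5}{42} + \frac{1}{z}$)
$Q{\left(-12 \right)} \left(-272\right) = \left(\frac{5}{42} + \frac{1}{-12}\right) \left(-272\right) = \left(\frac{5}{42} - \frac{1}{12}\right) \left(-272\right) = \frac{1}{28} \left(-272\right) = - \frac{68}{7}$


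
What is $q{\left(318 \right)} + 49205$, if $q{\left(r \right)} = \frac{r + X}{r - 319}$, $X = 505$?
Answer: $48382$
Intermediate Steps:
$q{\left(r \right)} = \frac{505 + r}{-319 + r}$ ($q{\left(r \right)} = \frac{r + 505}{r - 319} = \frac{505 + r}{-319 + r}$)
$q{\left(318 \right)} + 49205 = \frac{505 + 318}{-319 + 318} + 49205 = \frac{1}{-1} \cdot 823 + 49205 = \left(-1\right) 823 + 49205 = -823 + 49205 = 48382$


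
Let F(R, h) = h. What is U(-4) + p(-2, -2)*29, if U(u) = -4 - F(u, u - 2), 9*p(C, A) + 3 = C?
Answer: -127/9 ≈ -14.111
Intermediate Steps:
p(C, A) = -⅓ + C/9
U(u) = -2 - u (U(u) = -4 - (u - 2) = -4 - (-2 + u) = -4 + (2 - u) = -2 - u)
U(-4) + p(-2, -2)*29 = (-2 - 1*(-4)) + (-⅓ + (⅑)*(-2))*29 = (-2 + 4) + (-⅓ - 2/9)*29 = 2 - 5/9*29 = 2 - 145/9 = -127/9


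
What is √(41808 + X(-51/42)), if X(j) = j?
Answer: √8194130/14 ≈ 204.47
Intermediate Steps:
√(41808 + X(-51/42)) = √(41808 - 51/42) = √(41808 - 51*1/42) = √(41808 - 17/14) = √(585295/14) = √8194130/14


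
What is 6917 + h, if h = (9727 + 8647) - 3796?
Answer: 21495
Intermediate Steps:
h = 14578 (h = 18374 - 3796 = 14578)
6917 + h = 6917 + 14578 = 21495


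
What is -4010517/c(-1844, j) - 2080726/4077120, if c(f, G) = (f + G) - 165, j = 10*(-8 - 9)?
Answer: 8173412584543/4442022240 ≈ 1840.0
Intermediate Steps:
j = -170 (j = 10*(-17) = -170)
c(f, G) = -165 + G + f (c(f, G) = (G + f) - 165 = -165 + G + f)
-4010517/c(-1844, j) - 2080726/4077120 = -4010517/(-165 - 170 - 1844) - 2080726/4077120 = -4010517/(-2179) - 2080726*1/4077120 = -4010517*(-1/2179) - 1040363/2038560 = 4010517/2179 - 1040363/2038560 = 8173412584543/4442022240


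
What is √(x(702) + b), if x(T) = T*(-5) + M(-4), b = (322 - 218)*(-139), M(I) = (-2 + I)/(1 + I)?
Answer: 6*I*√499 ≈ 134.03*I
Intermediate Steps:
M(I) = (-2 + I)/(1 + I)
b = -14456 (b = 104*(-139) = -14456)
x(T) = 2 - 5*T (x(T) = T*(-5) + (-2 - 4)/(1 - 4) = -5*T - 6/(-3) = -5*T - ⅓*(-6) = -5*T + 2 = 2 - 5*T)
√(x(702) + b) = √((2 - 5*702) - 14456) = √((2 - 3510) - 14456) = √(-3508 - 14456) = √(-17964) = 6*I*√499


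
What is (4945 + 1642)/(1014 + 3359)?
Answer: 6587/4373 ≈ 1.5063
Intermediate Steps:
(4945 + 1642)/(1014 + 3359) = 6587/4373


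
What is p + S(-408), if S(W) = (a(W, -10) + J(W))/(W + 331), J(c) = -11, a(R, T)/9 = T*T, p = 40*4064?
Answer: 1788033/11 ≈ 1.6255e+5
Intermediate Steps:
p = 162560
a(R, T) = 9*T² (a(R, T) = 9*(T*T) = 9*T²)
S(W) = 889/(331 + W) (S(W) = (9*(-10)² - 11)/(W + 331) = (9*100 - 11)/(331 + W) = (900 - 11)/(331 + W) = 889/(331 + W))
p + S(-408) = 162560 + 889/(331 - 408) = 162560 + 889/(-77) = 162560 + 889*(-1/77) = 162560 - 127/11 = 1788033/11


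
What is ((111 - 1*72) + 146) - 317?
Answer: -132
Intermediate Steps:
((111 - 1*72) + 146) - 317 = ((111 - 72) + 146) - 317 = (39 + 146) - 317 = 185 - 317 = -132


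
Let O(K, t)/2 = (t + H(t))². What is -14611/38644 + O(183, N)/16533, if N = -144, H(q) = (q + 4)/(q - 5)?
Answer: 29754537124265/14184246695652 ≈ 2.0977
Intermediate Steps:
H(q) = (4 + q)/(-5 + q)
O(K, t) = 2*(t + (4 + t)/(-5 + t))²
-14611/38644 + O(183, N)/16533 = -14611/38644 + (2*(4 - 144 - 144*(-5 - 144))²/(-5 - 144)²)/16533 = -14611*1/38644 + (2*(4 - 144 - 144*(-149))²/(-149)²)*(1/16533) = -14611/38644 + (2*(1/22201)*(4 - 144 + 21456)²)*(1/16533) = -14611/38644 + (2*(1/22201)*21316²)*(1/16533) = -14611/38644 + (2*(1/22201)*454371856)*(1/16533) = -14611/38644 + (908743712/22201)*(1/16533) = -14611/38644 + 908743712/367049133 = 29754537124265/14184246695652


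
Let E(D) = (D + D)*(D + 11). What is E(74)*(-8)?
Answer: -100640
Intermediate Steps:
E(D) = 2*D*(11 + D) (E(D) = (2*D)*(11 + D) = 2*D*(11 + D))
E(74)*(-8) = (2*74*(11 + 74))*(-8) = (2*74*85)*(-8) = 12580*(-8) = -100640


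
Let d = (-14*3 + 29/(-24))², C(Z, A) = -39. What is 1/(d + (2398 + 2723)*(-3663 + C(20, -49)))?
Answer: -576/10918699223 ≈ -5.2754e-8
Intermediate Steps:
d = 1075369/576 (d = (-42 + 29*(-1/24))² = (-42 - 29/24)² = (-1037/24)² = 1075369/576 ≈ 1867.0)
1/(d + (2398 + 2723)*(-3663 + C(20, -49))) = 1/(1075369/576 + (2398 + 2723)*(-3663 - 39)) = 1/(1075369/576 + 5121*(-3702)) = 1/(1075369/576 - 18957942) = 1/(-10918699223/576) = -576/10918699223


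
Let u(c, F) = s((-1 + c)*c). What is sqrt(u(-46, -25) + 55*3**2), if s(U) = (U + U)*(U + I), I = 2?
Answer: sqrt(9357631) ≈ 3059.0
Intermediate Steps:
s(U) = 2*U*(2 + U) (s(U) = (U + U)*(U + 2) = (2*U)*(2 + U) = 2*U*(2 + U))
u(c, F) = 2*c*(-1 + c)*(2 + c*(-1 + c)) (u(c, F) = 2*((-1 + c)*c)*(2 + (-1 + c)*c) = 2*(c*(-1 + c))*(2 + c*(-1 + c)) = 2*c*(-1 + c)*(2 + c*(-1 + c)))
sqrt(u(-46, -25) + 55*3**2) = sqrt(2*(-46)*(-1 - 46)*(2 - 46*(-1 - 46)) + 55*3**2) = sqrt(2*(-46)*(-47)*(2 - 46*(-47)) + 55*9) = sqrt(2*(-46)*(-47)*(2 + 2162) + 495) = sqrt(2*(-46)*(-47)*2164 + 495) = sqrt(9357136 + 495) = sqrt(9357631)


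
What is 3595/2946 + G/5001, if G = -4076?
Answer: 663411/1636994 ≈ 0.40526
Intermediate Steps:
3595/2946 + G/5001 = 3595/2946 - 4076/5001 = 663411/1636994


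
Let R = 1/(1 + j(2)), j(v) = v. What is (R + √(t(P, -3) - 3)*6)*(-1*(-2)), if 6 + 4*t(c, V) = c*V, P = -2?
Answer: ⅔ + 12*I*√3 ≈ 0.66667 + 20.785*I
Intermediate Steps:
t(c, V) = -3/2 + V*c/4 (t(c, V) = -3/2 + (c*V)/4 = -3/2 + (V*c)/4 = -3/2 + V*c/4)
R = ⅓ (R = 1/(1 + 2) = 1/3 = ⅓ ≈ 0.33333)
(R + √(t(P, -3) - 3)*6)*(-1*(-2)) = (⅓ + √((-3/2 + (¼)*(-3)*(-2)) - 3)*6)*(-1*(-2)) = (⅓ + √((-3/2 + 3/2) - 3)*6)*2 = (⅓ + √(0 - 3)*6)*2 = (⅓ + √(-3)*6)*2 = (⅓ + (I*√3)*6)*2 = (⅓ + 6*I*√3)*2 = ⅔ + 12*I*√3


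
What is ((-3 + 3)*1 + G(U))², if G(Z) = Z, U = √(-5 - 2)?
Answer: -7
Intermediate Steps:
U = I*√7 (U = √(-7) = I*√7 ≈ 2.6458*I)
((-3 + 3)*1 + G(U))² = ((-3 + 3)*1 + I*√7)² = (0*1 + I*√7)² = (0 + I*√7)² = (I*√7)² = -7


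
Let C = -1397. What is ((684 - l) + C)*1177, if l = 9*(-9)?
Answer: -743864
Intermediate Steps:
l = -81
((684 - l) + C)*1177 = ((684 - 1*(-81)) - 1397)*1177 = ((684 + 81) - 1397)*1177 = (765 - 1397)*1177 = -632*1177 = -743864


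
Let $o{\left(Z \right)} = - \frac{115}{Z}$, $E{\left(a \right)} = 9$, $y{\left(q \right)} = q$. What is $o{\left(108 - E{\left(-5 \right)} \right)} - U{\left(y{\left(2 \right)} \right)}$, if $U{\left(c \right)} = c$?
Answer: $- \frac{313}{99} \approx -3.1616$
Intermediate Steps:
$o{\left(108 - E{\left(-5 \right)} \right)} - U{\left(y{\left(2 \right)} \right)} = - \frac{115}{108 - 9} - 2 = - \frac{115}{99} - 2 = - \frac{313}{99}$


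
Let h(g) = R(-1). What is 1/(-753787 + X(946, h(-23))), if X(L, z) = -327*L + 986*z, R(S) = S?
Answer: -1/1064115 ≈ -9.3975e-7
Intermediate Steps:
h(g) = -1
1/(-753787 + X(946, h(-23))) = 1/(-753787 + (-327*946 + 986*(-1))) = 1/(-753787 + (-309342 - 986)) = 1/(-753787 - 310328) = 1/(-1064115) = -1/1064115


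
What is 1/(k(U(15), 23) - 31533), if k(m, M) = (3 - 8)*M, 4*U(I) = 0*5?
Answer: -1/31648 ≈ -3.1598e-5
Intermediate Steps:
U(I) = 0 (U(I) = (0*5)/4 = (1/4)*0 = 0)
k(m, M) = -5*M
1/(k(U(15), 23) - 31533) = 1/(-5*23 - 31533) = 1/(-115 - 31533) = 1/(-31648) = -1/31648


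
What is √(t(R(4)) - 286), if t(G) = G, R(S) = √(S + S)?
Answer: √(-286 + 2*√2) ≈ 16.828*I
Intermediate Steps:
R(S) = √2*√S (R(S) = √(2*S) = √2*√S)
√(t(R(4)) - 286) = √(√2*√4 - 286) = √(√2*2 - 286) = √(2*√2 - 286) = √(-286 + 2*√2)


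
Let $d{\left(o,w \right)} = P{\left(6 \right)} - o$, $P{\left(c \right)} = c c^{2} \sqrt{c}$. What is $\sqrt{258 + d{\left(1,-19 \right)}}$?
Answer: $\sqrt{257 + 216 \sqrt{6}} \approx 28.037$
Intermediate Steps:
$P{\left(c \right)} = c^{\frac{7}{2}}$ ($P{\left(c \right)} = c^{3} \sqrt{c} = c^{\frac{7}{2}}$)
$d{\left(o,w \right)} = - o + 216 \sqrt{6}$ ($d{\left(o,w \right)} = 6^{\frac{7}{2}} - o = 216 \sqrt{6} - o = - o + 216 \sqrt{6}$)
$\sqrt{258 + d{\left(1,-19 \right)}} = \sqrt{258 + \left(\left(-1\right) 1 + 216 \sqrt{6}\right)} = \sqrt{258 - \left(1 - 216 \sqrt{6}\right)} = \sqrt{257 + 216 \sqrt{6}}$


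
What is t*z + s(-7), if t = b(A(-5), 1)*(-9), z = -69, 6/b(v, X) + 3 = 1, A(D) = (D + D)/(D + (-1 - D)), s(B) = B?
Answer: -1870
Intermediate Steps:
A(D) = -2*D (A(D) = (2*D)/(-1) = (2*D)*(-1) = -2*D)
b(v, X) = -3 (b(v, X) = 6/(-3 + 1) = 6/(-2) = 6*(-1/2) = -3)
t = 27 (t = -3*(-9) = 27)
t*z + s(-7) = 27*(-69) - 7 = -1863 - 7 = -1870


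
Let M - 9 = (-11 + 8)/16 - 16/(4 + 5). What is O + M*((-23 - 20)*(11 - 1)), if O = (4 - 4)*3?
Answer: -217795/72 ≈ -3024.9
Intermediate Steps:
O = 0 (O = 0*3 = 0)
M = 1013/144 (M = 9 + ((-11 + 8)/16 - 16/(4 + 5)) = 9 + (-3*1/16 - 16/9) = 9 + (-3/16 - 16*1/9) = 9 + (-3/16 - 16/9) = 9 - 283/144 = 1013/144 ≈ 7.0347)
O + M*((-23 - 20)*(11 - 1)) = 0 + 1013*((-23 - 20)*(11 - 1))/144 = 0 + 1013*(-43*10)/144 = 0 + (1013/144)*(-430) = 0 - 217795/72 = -217795/72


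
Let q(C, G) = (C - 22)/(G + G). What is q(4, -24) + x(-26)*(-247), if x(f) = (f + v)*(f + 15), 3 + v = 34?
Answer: 108683/8 ≈ 13585.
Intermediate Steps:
v = 31 (v = -3 + 34 = 31)
q(C, G) = (-22 + C)/(2*G) (q(C, G) = (-22 + C)/((2*G)) = (-22 + C)*(1/(2*G)) = (-22 + C)/(2*G))
x(f) = (15 + f)*(31 + f) (x(f) = (f + 31)*(f + 15) = (31 + f)*(15 + f) = (15 + f)*(31 + f))
q(4, -24) + x(-26)*(-247) = (1/2)*(-22 + 4)/(-24) + (465 + (-26)**2 + 46*(-26))*(-247) = (1/2)*(-1/24)*(-18) + (465 + 676 - 1196)*(-247) = 3/8 - 55*(-247) = 3/8 + 13585 = 108683/8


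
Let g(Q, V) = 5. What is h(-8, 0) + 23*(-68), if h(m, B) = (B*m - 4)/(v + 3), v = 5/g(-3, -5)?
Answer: -1565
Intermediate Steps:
v = 1 (v = 5/5 = 5*(⅕) = 1)
h(m, B) = -1 + B*m/4 (h(m, B) = (B*m - 4)/(1 + 3) = (-4 + B*m)/4 = (-4 + B*m)*(¼) = -1 + B*m/4)
h(-8, 0) + 23*(-68) = (-1 + (¼)*0*(-8)) + 23*(-68) = (-1 + 0) - 1564 = -1 - 1564 = -1565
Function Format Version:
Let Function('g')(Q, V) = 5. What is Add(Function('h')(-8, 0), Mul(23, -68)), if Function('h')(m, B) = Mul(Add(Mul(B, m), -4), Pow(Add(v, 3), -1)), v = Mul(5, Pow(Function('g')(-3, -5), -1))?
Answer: -1565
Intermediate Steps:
v = 1 (v = Mul(5, Pow(5, -1)) = Mul(5, Rational(1, 5)) = 1)
Function('h')(m, B) = Add(-1, Mul(Rational(1, 4), B, m)) (Function('h')(m, B) = Mul(Add(Mul(B, m), -4), Pow(Add(1, 3), -1)) = Mul(Add(-4, Mul(B, m)), Pow(4, -1)) = Mul(Add(-4, Mul(B, m)), Rational(1, 4)) = Add(-1, Mul(Rational(1, 4), B, m)))
Add(Function('h')(-8, 0), Mul(23, -68)) = Add(Add(-1, Mul(Rational(1, 4), 0, -8)), Mul(23, -68)) = Add(Add(-1, 0), -1564) = Add(-1, -1564) = -1565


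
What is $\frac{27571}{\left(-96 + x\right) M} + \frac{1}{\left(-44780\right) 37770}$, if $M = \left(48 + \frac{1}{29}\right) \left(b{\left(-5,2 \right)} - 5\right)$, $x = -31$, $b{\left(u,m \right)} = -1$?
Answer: $\frac{75129255429663}{99738918962200} \approx 0.75326$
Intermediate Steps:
$M = - \frac{8358}{29}$ ($M = \left(48 + \frac{1}{29}\right) \left(-1 - 5\right) = \left(48 + \frac{1}{29}\right) \left(-6\right) = \frac{1393}{29} \left(-6\right) = - \frac{8358}{29} \approx -288.21$)
$\frac{27571}{\left(-96 + x\right) M} + \frac{1}{\left(-44780\right) 37770} = \frac{27571}{\left(-96 - 31\right) \left(- \frac{8358}{29}\right)} + \frac{1}{\left(-44780\right) 37770} = \frac{27571}{\left(-127\right) \left(- \frac{8358}{29}\right)} - \frac{1}{1691340600} = \frac{27571}{\frac{1061466}{29}} - \frac{1}{1691340600} = 27571 \cdot \frac{29}{1061466} - \frac{1}{1691340600} = \frac{799559}{1061466} - \frac{1}{1691340600} = \frac{75129255429663}{99738918962200}$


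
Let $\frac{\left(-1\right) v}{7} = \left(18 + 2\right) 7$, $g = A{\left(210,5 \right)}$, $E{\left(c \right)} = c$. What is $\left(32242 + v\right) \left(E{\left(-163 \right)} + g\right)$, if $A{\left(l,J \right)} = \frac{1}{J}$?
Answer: $- \frac{25447268}{5} \approx -5.0895 \cdot 10^{6}$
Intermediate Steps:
$g = \frac{1}{5} \approx 0.2$
$v = -980$ ($v = - 7 \left(18 + 2\right) 7 = - 7 \cdot 20 \cdot 7 = \left(-7\right) 140 = -980$)
$\left(32242 + v\right) \left(E{\left(-163 \right)} + g\right) = \left(32242 - 980\right) \left(-163 + \frac{1}{5}\right) = 31262 \left(- \frac{814}{5}\right) = - \frac{25447268}{5}$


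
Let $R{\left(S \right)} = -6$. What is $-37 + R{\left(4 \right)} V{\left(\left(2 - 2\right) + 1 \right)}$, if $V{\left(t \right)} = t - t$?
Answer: $-37$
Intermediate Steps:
$V{\left(t \right)} = 0$
$-37 + R{\left(4 \right)} V{\left(\left(2 - 2\right) + 1 \right)} = -37 - 0 = -37 + 0 = -37$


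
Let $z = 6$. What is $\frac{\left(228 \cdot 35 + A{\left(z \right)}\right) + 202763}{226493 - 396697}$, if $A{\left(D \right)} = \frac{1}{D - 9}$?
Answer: $- \frac{158057}{127653} \approx -1.2382$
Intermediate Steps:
$A{\left(D \right)} = \frac{1}{-9 + D}$
$\frac{\left(228 \cdot 35 + A{\left(z \right)}\right) + 202763}{226493 - 396697} = \frac{\left(228 \cdot 35 + \frac{1}{-9 + 6}\right) + 202763}{226493 - 396697} = \frac{\left(7980 + \frac{1}{-3}\right) + 202763}{-170204} = \left(\left(7980 - \frac{1}{3}\right) + 202763\right) \left(- \frac{1}{170204}\right) = \left(\frac{23939}{3} + 202763\right) \left(- \frac{1}{170204}\right) = \frac{632228}{3} \left(- \frac{1}{170204}\right) = - \frac{158057}{127653}$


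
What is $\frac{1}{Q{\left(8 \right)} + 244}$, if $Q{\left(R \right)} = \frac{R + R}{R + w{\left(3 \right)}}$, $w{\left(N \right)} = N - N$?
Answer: $\frac{1}{246} \approx 0.004065$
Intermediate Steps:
$w{\left(N \right)} = 0$
$Q{\left(R \right)} = 2$ ($Q{\left(R \right)} = \frac{R + R}{R + 0} = \frac{2 R}{R} = 2$)
$\frac{1}{Q{\left(8 \right)} + 244} = \frac{1}{2 + 244} = \frac{1}{246}$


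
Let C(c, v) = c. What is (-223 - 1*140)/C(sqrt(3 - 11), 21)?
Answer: 363*I*sqrt(2)/4 ≈ 128.34*I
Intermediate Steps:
(-223 - 1*140)/C(sqrt(3 - 11), 21) = (-223 - 1*140)/(sqrt(3 - 11)) = (-223 - 140)/(sqrt(-8)) = -363*(-I*sqrt(2)/4) = -(-363)*I*sqrt(2)/4 = 363*I*sqrt(2)/4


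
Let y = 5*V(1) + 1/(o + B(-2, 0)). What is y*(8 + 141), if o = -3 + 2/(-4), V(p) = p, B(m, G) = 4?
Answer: 1043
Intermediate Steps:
o = -7/2 (o = -3 + 2*(-1/4) = -3 - 1/2 = -7/2 ≈ -3.5000)
y = 7 (y = 5*1 + 1/(-7/2 + 4) = 5 + 1/(1/2) = 5 + 2 = 7)
y*(8 + 141) = 7*(8 + 141) = 7*149 = 1043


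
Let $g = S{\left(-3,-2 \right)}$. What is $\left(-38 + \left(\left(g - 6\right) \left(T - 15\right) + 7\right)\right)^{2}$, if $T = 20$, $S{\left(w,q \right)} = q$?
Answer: $5041$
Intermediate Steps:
$g = -2$
$\left(-38 + \left(\left(g - 6\right) \left(T - 15\right) + 7\right)\right)^{2} = \left(-38 + \left(\left(-2 - 6\right) \left(20 - 15\right) + 7\right)\right)^{2} = \left(-38 + \left(\left(-8\right) 5 + 7\right)\right)^{2} = \left(-38 + \left(-40 + 7\right)\right)^{2} = \left(-38 - 33\right)^{2} = \left(-71\right)^{2} = 5041$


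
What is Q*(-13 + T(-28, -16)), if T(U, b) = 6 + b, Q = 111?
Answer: -2553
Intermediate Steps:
Q*(-13 + T(-28, -16)) = 111*(-13 + (6 - 16)) = 111*(-13 - 10) = 111*(-23) = -2553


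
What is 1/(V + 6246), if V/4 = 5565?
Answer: 1/28506 ≈ 3.5080e-5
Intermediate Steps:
V = 22260 (V = 4*5565 = 22260)
1/(V + 6246) = 1/(22260 + 6246) = 1/28506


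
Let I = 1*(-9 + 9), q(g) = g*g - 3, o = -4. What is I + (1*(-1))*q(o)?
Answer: -13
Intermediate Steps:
q(g) = -3 + g² (q(g) = g² - 3 = -3 + g²)
I = 0 (I = 1*0 = 0)
I + (1*(-1))*q(o) = 0 + (1*(-1))*(-3 + (-4)²) = 0 - (-3 + 16) = 0 - 1*13 = 0 - 13 = -13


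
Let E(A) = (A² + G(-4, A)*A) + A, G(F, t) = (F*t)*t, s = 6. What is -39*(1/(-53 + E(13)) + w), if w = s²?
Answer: -12157197/8659 ≈ -1404.0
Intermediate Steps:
G(F, t) = F*t²
E(A) = A + A² - 4*A³ (E(A) = (A² + (-4*A²)*A) + A = (A² - 4*A³) + A = A + A² - 4*A³)
w = 36 (w = 6² = 36)
-39*(1/(-53 + E(13)) + w) = -39*(1/(-53 + 13*(1 + 13 - 4*13²)) + 36) = -39*(1/(-53 + 13*(1 + 13 - 4*169)) + 36) = -39*(1/(-53 + 13*(1 + 13 - 676)) + 36) = -39*(1/(-53 + 13*(-662)) + 36) = -39*(1/(-53 - 8606) + 36) = -39*(1/(-8659) + 36) = -39*(-1/8659 + 36) = -39*311723/8659 = -12157197/8659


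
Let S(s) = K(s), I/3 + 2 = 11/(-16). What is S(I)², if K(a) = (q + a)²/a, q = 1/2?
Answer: 214358881/4260096 ≈ 50.318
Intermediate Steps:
q = ½ (q = 1*(½) = ½ ≈ 0.50000)
I = -129/16 (I = -6 + 3*(11/(-16)) = -6 + 3*(11*(-1/16)) = -6 + 3*(-11/16) = -6 - 33/16 = -129/16 ≈ -8.0625)
K(a) = (½ + a)²/a
S(s) = (1 + 2*s)²/(4*s)
S(I)² = ((1 + 2*(-129/16))²/(4*(-129/16)))² = ((¼)*(-16/129)*(1 - 129/8)²)² = ((¼)*(-16/129)*(-121/8)²)² = ((¼)*(-16/129)*(14641/64))² = (-14641/2064)² = 214358881/4260096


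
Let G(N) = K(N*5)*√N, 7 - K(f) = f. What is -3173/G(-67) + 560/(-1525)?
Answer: -112/305 + 167*I*√67/1206 ≈ -0.36721 + 1.1335*I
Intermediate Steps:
K(f) = 7 - f
G(N) = √N*(7 - 5*N) (G(N) = (7 - N*5)*√N = (7 - 5*N)*√N = √N*(7 - 5*N))
-3173/G(-67) + 560/(-1525) = -3173*(-I*√67/(67*(7 - 5*(-67)))) + 560/(-1525) = -3173*(-I*√67/(67*(7 + 335))) + 560*(-1/1525) = -3173*(-I*√67/22914) - 112/305 = -(-167)*I*√67/1206 - 112/305 = 167*I*√67/1206 - 112/305 = -112/305 + 167*I*√67/1206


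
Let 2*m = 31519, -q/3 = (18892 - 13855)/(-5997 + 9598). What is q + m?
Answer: 113469697/7202 ≈ 15755.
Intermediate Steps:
q = -15111/3601 (q = -3*(18892 - 13855)/(-5997 + 9598) = -15111/3601 ≈ -4.1963)
m = 31519/2 (m = (½)*31519 = 31519/2 ≈ 15760.)
q + m = -15111/3601 + 31519/2 = 113469697/7202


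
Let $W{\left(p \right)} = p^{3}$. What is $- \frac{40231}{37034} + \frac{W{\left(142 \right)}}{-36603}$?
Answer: $- \frac{107511583085}{1355555502} \approx -79.312$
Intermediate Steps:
$- \frac{40231}{37034} + \frac{W{\left(142 \right)}}{-36603} = - \frac{40231}{37034} + \frac{142^{3}}{-36603} = \left(-40231\right) \frac{1}{37034} + 2863288 \left(- \frac{1}{36603}\right) = - \frac{40231}{37034} - \frac{2863288}{36603} = - \frac{107511583085}{1355555502}$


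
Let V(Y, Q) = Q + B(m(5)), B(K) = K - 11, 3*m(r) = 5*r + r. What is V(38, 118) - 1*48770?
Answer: -48653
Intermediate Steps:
m(r) = 2*r (m(r) = (5*r + r)/3 = (6*r)/3 = 2*r)
B(K) = -11 + K
V(Y, Q) = -1 + Q (V(Y, Q) = Q + (-11 + 2*5) = Q + (-11 + 10) = Q - 1 = -1 + Q)
V(38, 118) - 1*48770 = (-1 + 118) - 1*48770 = 117 - 48770 = -48653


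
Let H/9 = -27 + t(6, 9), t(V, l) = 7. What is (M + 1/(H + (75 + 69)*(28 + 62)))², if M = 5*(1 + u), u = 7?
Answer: 261326462401/163328400 ≈ 1600.0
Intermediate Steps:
M = 40 (M = 5*(1 + 7) = 5*8 = 40)
H = -180 (H = 9*(-27 + 7) = 9*(-20) = -180)
(M + 1/(H + (75 + 69)*(28 + 62)))² = (40 + 1/(-180 + (75 + 69)*(28 + 62)))² = (40 + 1/(-180 + 144*90))² = (40 + 1/(-180 + 12960))² = (40 + 1/12780)² = (511201/12780)² = 261326462401/163328400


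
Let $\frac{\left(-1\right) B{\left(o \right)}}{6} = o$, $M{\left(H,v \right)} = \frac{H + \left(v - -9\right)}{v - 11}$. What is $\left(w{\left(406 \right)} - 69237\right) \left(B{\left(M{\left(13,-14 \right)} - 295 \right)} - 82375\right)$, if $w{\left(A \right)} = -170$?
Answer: $\frac{139860449339}{25} \approx 5.5944 \cdot 10^{9}$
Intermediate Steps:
$M{\left(H,v \right)} = \frac{9 + H + v}{-11 + v}$ ($M{\left(H,v \right)} = \frac{H + \left(v + 9\right)}{-11 + v} = \frac{H + \left(9 + v\right)}{-11 + v} = \frac{9 + H + v}{-11 + v}$)
$B{\left(o \right)} = - 6 o$
$\left(w{\left(406 \right)} - 69237\right) \left(B{\left(M{\left(13,-14 \right)} - 295 \right)} - 82375\right) = \left(-170 - 69237\right) \left(- 6 \left(\frac{9 + 13 - 14}{-11 - 14} - 295\right) - 82375\right) = - 69407 \left(- 6 \left(\frac{1}{-25} \cdot 8 - 295\right) - 82375\right) = - 69407 \left(- 6 \left(\left(- \frac{1}{25}\right) 8 - 295\right) - 82375\right) = - 69407 \left(- 6 \left(- \frac{8}{25} - 295\right) - 82375\right) = - 69407 \left(\left(-6\right) \left(- \frac{7383}{25}\right) - 82375\right) = - 69407 \left(\frac{44298}{25} - 82375\right) = \left(-69407\right) \left(- \frac{2015077}{25}\right) = \frac{139860449339}{25}$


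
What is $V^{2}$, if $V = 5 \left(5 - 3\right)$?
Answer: $100$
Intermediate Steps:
$V = 10$ ($V = 5 \cdot 2 = 10$)
$V^{2} = 10^{2} = 100$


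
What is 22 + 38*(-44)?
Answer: -1650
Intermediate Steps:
22 + 38*(-44) = 22 - 1672 = -1650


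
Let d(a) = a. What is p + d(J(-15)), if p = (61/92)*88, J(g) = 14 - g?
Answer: 2009/23 ≈ 87.348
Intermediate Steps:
p = 1342/23 (p = ((1/92)*61)*88 = (61/92)*88 = 1342/23 ≈ 58.348)
p + d(J(-15)) = 1342/23 + (14 - 1*(-15)) = 1342/23 + (14 + 15) = 1342/23 + 29 = 2009/23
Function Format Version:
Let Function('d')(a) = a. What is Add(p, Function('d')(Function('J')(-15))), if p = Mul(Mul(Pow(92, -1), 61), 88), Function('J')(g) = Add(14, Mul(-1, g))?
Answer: Rational(2009, 23) ≈ 87.348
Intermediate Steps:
p = Rational(1342, 23) (p = Mul(Mul(Rational(1, 92), 61), 88) = Mul(Rational(61, 92), 88) = Rational(1342, 23) ≈ 58.348)
Add(p, Function('d')(Function('J')(-15))) = Add(Rational(1342, 23), Add(14, Mul(-1, -15))) = Add(Rational(1342, 23), Add(14, 15)) = Add(Rational(1342, 23), 29) = Rational(2009, 23)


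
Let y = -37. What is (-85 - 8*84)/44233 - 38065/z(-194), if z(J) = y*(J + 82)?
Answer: -240980879/26185936 ≈ -9.2027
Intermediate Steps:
z(J) = -3034 - 37*J (z(J) = -37*(J + 82) = -37*(82 + J) = -3034 - 37*J)
(-85 - 8*84)/44233 - 38065/z(-194) = (-85 - 8*84)/44233 - 38065/(-3034 - 37*(-194)) = (-85 - 672)*(1/44233) - 38065/(-3034 + 7178) = -757*1/44233 - 38065/4144 = -757/44233 - 38065*1/4144 = -757/44233 - 38065/4144 = -240980879/26185936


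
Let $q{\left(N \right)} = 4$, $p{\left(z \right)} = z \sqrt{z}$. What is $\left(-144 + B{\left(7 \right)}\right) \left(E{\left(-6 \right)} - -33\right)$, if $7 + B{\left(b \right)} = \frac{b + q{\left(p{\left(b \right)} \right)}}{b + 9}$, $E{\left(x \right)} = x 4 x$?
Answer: $- \frac{425685}{16} \approx -26605.0$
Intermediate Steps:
$E{\left(x \right)} = 4 x^{2}$ ($E{\left(x \right)} = 4 x x = 4 x^{2}$)
$p{\left(z \right)} = z^{\frac{3}{2}}$
$B{\left(b \right)} = -7 + \frac{4 + b}{9 + b}$ ($B{\left(b \right)} = -7 + \frac{b + 4}{b + 9} = -7 + \frac{4 + b}{9 + b}$)
$\left(-144 + B{\left(7 \right)}\right) \left(E{\left(-6 \right)} - -33\right) = \left(-144 + \frac{-59 - 42}{9 + 7}\right) \left(4 \left(-6\right)^{2} - -33\right) = \left(-144 + \frac{-59 - 42}{16}\right) \left(4 \cdot 36 + 33\right) = \left(-144 + \frac{1}{16} \left(-101\right)\right) \left(144 + 33\right) = \left(-144 - \frac{101}{16}\right) 177 = \left(- \frac{2405}{16}\right) 177 = - \frac{425685}{16}$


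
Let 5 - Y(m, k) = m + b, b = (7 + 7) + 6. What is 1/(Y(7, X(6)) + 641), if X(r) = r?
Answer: 1/619 ≈ 0.0016155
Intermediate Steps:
b = 20 (b = 14 + 6 = 20)
Y(m, k) = -15 - m (Y(m, k) = 5 - (m + 20) = 5 - (20 + m) = 5 + (-20 - m) = -15 - m)
1/(Y(7, X(6)) + 641) = 1/((-15 - 1*7) + 641) = 1/((-15 - 7) + 641) = 1/(-22 + 641) = 1/619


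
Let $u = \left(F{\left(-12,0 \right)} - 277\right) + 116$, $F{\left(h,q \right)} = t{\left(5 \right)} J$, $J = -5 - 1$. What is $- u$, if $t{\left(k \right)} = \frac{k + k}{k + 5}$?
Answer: $167$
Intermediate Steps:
$t{\left(k \right)} = \frac{2 k}{5 + k}$
$J = -6$ ($J = -5 - 1 = -6$)
$F{\left(h,q \right)} = -6$ ($F{\left(h,q \right)} = 2 \cdot 5 \frac{1}{5 + 5} \left(-6\right) = 2 \cdot 5 \cdot \frac{1}{10} \left(-6\right) = 1 \left(-6\right) = -6$)
$u = -167$ ($u = \left(-6 - 277\right) + 116 = -283 + 116 = -167$)
$- u = \left(-1\right) \left(-167\right) = 167$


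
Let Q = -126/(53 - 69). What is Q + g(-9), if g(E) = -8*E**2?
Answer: -5121/8 ≈ -640.13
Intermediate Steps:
Q = 63/8 (Q = -126/(-16) = -126*(-1/16) = 63/8 ≈ 7.8750)
Q + g(-9) = 63/8 - 8*(-9)**2 = 63/8 - 8*81 = 63/8 - 648 = -5121/8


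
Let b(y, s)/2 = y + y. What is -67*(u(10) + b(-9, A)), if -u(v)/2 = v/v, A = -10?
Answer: 2546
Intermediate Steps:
b(y, s) = 4*y (b(y, s) = 2*(y + y) = 2*(2*y) = 4*y)
u(v) = -2 (u(v) = -2*v/v = -2*1 = -2)
-67*(u(10) + b(-9, A)) = -67*(-2 + 4*(-9)) = -67*(-2 - 36) = -67*(-38) = 2546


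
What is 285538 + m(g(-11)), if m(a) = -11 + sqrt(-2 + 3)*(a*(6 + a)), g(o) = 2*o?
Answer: 285879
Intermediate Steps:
m(a) = -11 + a*(6 + a) (m(a) = -11 + sqrt(1)*(a*(6 + a)) = -11 + 1*(a*(6 + a)) = -11 + a*(6 + a))
285538 + m(g(-11)) = 285538 + (-11 + (2*(-11))**2 + 6*(2*(-11))) = 285538 + (-11 + (-22)**2 + 6*(-22)) = 285538 + (-11 + 484 - 132) = 285538 + 341 = 285879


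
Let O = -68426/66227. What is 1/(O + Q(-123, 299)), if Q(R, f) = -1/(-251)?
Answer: -16622977/17108699 ≈ -0.97161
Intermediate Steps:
O = -68426/66227 (O = -68426*1/66227 = -68426/66227 ≈ -1.0332)
Q(R, f) = 1/251 (Q(R, f) = -1*(-1/251) = 1/251)
1/(O + Q(-123, 299)) = 1/(-68426/66227 + 1/251) = 1/(-17108699/16622977) = -16622977/17108699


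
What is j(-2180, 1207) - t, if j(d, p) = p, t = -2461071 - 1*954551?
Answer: 3416829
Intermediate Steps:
t = -3415622 (t = -2461071 - 954551 = -3415622)
j(-2180, 1207) - t = 1207 - 1*(-3415622) = 1207 + 3415622 = 3416829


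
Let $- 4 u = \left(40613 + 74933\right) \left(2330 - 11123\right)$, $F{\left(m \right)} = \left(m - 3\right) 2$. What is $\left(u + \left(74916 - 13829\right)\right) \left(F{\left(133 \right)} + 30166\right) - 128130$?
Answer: $7730031911589$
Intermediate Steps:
$F{\left(m \right)} = -6 + 2 m$ ($F{\left(m \right)} = \left(-3 + m\right) 2 = -6 + 2 m$)
$u = \frac{507997989}{2}$ ($u = - \frac{\left(40613 + 74933\right) \left(2330 - 11123\right)}{4} = - \frac{115546 \left(-8793\right)}{4} = \left(- \frac{1}{4}\right) \left(-1015995978\right) = \frac{507997989}{2} \approx 2.54 \cdot 10^{8}$)
$\left(u + \left(74916 - 13829\right)\right) \left(F{\left(133 \right)} + 30166\right) - 128130 = \left(\frac{507997989}{2} + \left(74916 - 13829\right)\right) \left(\left(-6 + 2 \cdot 133\right) + 30166\right) - 128130 = \left(\frac{507997989}{2} + 61087\right) \left(\left(-6 + 266\right) + 30166\right) - 128130 = \frac{508120163 \left(260 + 30166\right)}{2} - 128130 = \frac{508120163}{2} \cdot 30426 - 128130 = 7730032039719 - 128130 = 7730031911589$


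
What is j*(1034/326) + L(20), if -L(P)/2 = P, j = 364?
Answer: 181668/163 ≈ 1114.5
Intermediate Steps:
L(P) = -2*P
j*(1034/326) + L(20) = 364*(1034/326) - 2*20 = 364*(1034*(1/326)) - 40 = 364*(517/163) - 40 = 188188/163 - 40 = 181668/163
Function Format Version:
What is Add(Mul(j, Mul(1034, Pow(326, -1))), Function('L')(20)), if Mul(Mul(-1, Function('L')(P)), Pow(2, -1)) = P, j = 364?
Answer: Rational(181668, 163) ≈ 1114.5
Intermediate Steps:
Function('L')(P) = Mul(-2, P)
Add(Mul(j, Mul(1034, Pow(326, -1))), Function('L')(20)) = Add(Mul(364, Mul(1034, Pow(326, -1))), Mul(-2, 20)) = Add(Mul(364, Mul(1034, Rational(1, 326))), -40) = Add(Mul(364, Rational(517, 163)), -40) = Add(Rational(188188, 163), -40) = Rational(181668, 163)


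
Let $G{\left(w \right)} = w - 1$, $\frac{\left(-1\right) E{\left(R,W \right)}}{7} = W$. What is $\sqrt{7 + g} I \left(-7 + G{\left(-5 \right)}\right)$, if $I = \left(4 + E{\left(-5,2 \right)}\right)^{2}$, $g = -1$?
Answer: $- 1300 \sqrt{6} \approx -3184.3$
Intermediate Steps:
$E{\left(R,W \right)} = - 7 W$
$G{\left(w \right)} = -1 + w$
$I = 100$ ($I = \left(4 - 14\right)^{2} = \left(-10\right)^{2} = 100$)
$\sqrt{7 + g} I \left(-7 + G{\left(-5 \right)}\right) = \sqrt{7 - 1} \cdot 100 \left(-7 - 6\right) = \sqrt{6} \cdot 100 \left(-7 - 6\right) = 100 \sqrt{6} \left(-13\right) = - 1300 \sqrt{6}$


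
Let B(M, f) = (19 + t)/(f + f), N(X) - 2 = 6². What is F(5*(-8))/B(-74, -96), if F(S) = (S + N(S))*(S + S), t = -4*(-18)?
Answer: -30720/91 ≈ -337.58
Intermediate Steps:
N(X) = 38 (N(X) = 2 + 6² = 2 + 36 = 38)
t = 72
B(M, f) = 91/(2*f) (B(M, f) = (19 + 72)/(f + f) = 91/((2*f)) = 91*(1/(2*f)) = 91/(2*f))
F(S) = 2*S*(38 + S) (F(S) = (S + 38)*(S + S) = (38 + S)*(2*S) = 2*S*(38 + S))
F(5*(-8))/B(-74, -96) = (2*(5*(-8))*(38 + 5*(-8)))/(((91/2)/(-96))) = (2*(-40)*(38 - 40))/(((91/2)*(-1/96))) = (2*(-40)*(-2))/(-91/192) = 160*(-192/91) = -30720/91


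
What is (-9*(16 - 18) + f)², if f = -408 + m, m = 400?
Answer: 100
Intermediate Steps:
f = -8 (f = -408 + 400 = -8)
(-9*(16 - 18) + f)² = (-9*(16 - 18) - 8)² = (-9*(-2) - 8)² = (18 - 8)² = 10² = 100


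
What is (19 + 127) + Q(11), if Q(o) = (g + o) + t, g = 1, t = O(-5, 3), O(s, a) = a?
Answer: 161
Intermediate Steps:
t = 3
Q(o) = 4 + o (Q(o) = (1 + o) + 3 = 4 + o)
(19 + 127) + Q(11) = (19 + 127) + (4 + 11) = 146 + 15 = 161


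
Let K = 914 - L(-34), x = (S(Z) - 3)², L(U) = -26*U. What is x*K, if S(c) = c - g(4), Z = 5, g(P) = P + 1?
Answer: 270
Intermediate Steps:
g(P) = 1 + P
S(c) = -5 + c (S(c) = c - (1 + 4) = c - 1*5 = c - 5 = -5 + c)
x = 9 (x = ((-5 + 5) - 3)² = (0 - 3)² = (-3)² = 9)
K = 30 (K = 914 - (-26)*(-34) = 914 - 1*884 = 914 - 884 = 30)
x*K = 9*30 = 270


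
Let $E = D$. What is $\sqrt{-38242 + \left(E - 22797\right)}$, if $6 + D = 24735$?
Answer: $i \sqrt{36310} \approx 190.55 i$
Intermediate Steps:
$D = 24729$ ($D = -6 + 24735 = 24729$)
$E = 24729$
$\sqrt{-38242 + \left(E - 22797\right)} = \sqrt{-38242 + \left(24729 - 22797\right)} = \sqrt{-38242 + 1932} = \sqrt{-36310} = i \sqrt{36310}$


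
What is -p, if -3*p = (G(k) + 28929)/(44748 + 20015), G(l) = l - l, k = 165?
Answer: 9643/64763 ≈ 0.14890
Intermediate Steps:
G(l) = 0
p = -9643/64763 (p = -(0 + 28929)/(3*(44748 + 20015)) = -9643/64763 ≈ -0.14890)
-p = -1*(-9643/64763) = 9643/64763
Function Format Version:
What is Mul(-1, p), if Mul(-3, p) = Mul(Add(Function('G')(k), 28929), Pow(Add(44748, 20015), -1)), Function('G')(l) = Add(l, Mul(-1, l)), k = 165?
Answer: Rational(9643, 64763) ≈ 0.14890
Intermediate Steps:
Function('G')(l) = 0
p = Rational(-9643, 64763) (p = Mul(Rational(-1, 3), Mul(Add(0, 28929), Pow(Add(44748, 20015), -1))) = Mul(Rational(-1, 3), Mul(28929, Pow(64763, -1))) = Mul(Rational(-1, 3), Mul(28929, Rational(1, 64763))) = Mul(Rational(-1, 3), Rational(28929, 64763)) = Rational(-9643, 64763) ≈ -0.14890)
Mul(-1, p) = Mul(-1, Rational(-9643, 64763)) = Rational(9643, 64763)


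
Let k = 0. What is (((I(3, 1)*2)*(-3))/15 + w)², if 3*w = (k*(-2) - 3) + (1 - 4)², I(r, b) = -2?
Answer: 196/25 ≈ 7.8400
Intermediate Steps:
w = 2 (w = ((0*(-2) - 3) + (1 - 4)²)/3 = ((0 - 3) + (-3)²)/3 = (-3 + 9)/3 = (⅓)*6 = 2)
(((I(3, 1)*2)*(-3))/15 + w)² = ((-2*2*(-3))/15 + 2)² = (-4*(-3)*(1/15) + 2)² = (12*(1/15) + 2)² = (⅘ + 2)² = (14/5)² = 196/25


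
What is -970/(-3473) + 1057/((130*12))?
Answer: 5184161/5417880 ≈ 0.95686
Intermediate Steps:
-970/(-3473) + 1057/((130*12)) = -970*(-1/3473) + 1057/1560 = 970/3473 + 1057*(1/1560) = 970/3473 + 1057/1560 = 5184161/5417880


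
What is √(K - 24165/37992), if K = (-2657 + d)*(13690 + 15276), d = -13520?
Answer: 17*I*√65008550409682/6332 ≈ 21647.0*I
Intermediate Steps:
K = -468582982 (K = (-2657 - 13520)*(13690 + 15276) = -16177*28966 = -468582982)
√(K - 24165/37992) = √(-468582982 - 24165/37992) = √(-468582982 - 24165*1/37992) = √(-468582982 - 8055/12664) = √(-5934134892103/12664) = 17*I*√65008550409682/6332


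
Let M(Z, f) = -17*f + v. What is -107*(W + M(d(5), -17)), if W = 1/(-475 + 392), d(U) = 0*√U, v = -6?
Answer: -2513216/83 ≈ -30280.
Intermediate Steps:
d(U) = 0
M(Z, f) = -6 - 17*f (M(Z, f) = -17*f - 6 = -6 - 17*f)
W = -1/83 (W = 1/(-83) = -1/83 ≈ -0.012048)
-107*(W + M(d(5), -17)) = -107*(-1/83 + (-6 - 17*(-17))) = -107*(-1/83 + (-6 + 289)) = -107*(-1/83 + 283) = -107*23488/83 = -2513216/83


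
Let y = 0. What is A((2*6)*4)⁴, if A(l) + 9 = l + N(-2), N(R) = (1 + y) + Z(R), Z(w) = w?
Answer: 2085136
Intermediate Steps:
N(R) = 1 + R (N(R) = (1 + 0) + R = 1 + R)
A(l) = -10 + l (A(l) = -9 + (l + (1 - 2)) = -9 + (l - 1) = -9 + (-1 + l) = -10 + l)
A((2*6)*4)⁴ = (-10 + (2*6)*4)⁴ = (-10 + 12*4)⁴ = (-10 + 48)⁴ = 38⁴ = 2085136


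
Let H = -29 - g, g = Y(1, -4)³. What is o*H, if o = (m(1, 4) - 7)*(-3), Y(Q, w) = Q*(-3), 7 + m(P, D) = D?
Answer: -60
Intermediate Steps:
m(P, D) = -7 + D
Y(Q, w) = -3*Q
o = 30 (o = ((-7 + 4) - 7)*(-3) = (-3 - 7)*(-3) = -10*(-3) = 30)
g = -27 (g = (-3*1)³ = (-3)³ = -27)
H = -2 (H = -29 - 1*(-27) = -29 + 27 = -2)
o*H = 30*(-2) = -60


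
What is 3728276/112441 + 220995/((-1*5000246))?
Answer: 18617448257101/562232660486 ≈ 33.113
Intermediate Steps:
3728276/112441 + 220995/((-1*5000246)) = 3728276*(1/112441) + 220995/(-5000246) = 3728276/112441 + 220995*(-1/5000246) = 3728276/112441 - 220995/5000246 = 18617448257101/562232660486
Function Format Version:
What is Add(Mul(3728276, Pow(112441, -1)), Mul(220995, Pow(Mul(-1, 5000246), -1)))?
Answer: Rational(18617448257101, 562232660486) ≈ 33.113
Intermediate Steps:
Add(Mul(3728276, Pow(112441, -1)), Mul(220995, Pow(Mul(-1, 5000246), -1))) = Add(Mul(3728276, Rational(1, 112441)), Mul(220995, Pow(-5000246, -1))) = Add(Rational(3728276, 112441), Mul(220995, Rational(-1, 5000246))) = Add(Rational(3728276, 112441), Rational(-220995, 5000246)) = Rational(18617448257101, 562232660486)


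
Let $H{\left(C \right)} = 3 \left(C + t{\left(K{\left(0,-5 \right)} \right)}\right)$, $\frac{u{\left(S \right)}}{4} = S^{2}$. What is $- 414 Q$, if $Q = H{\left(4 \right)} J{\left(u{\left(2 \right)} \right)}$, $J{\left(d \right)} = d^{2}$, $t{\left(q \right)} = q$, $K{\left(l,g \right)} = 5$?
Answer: $-2861568$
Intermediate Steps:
$u{\left(S \right)} = 4 S^{2}$
$H{\left(C \right)} = 15 + 3 C$ ($H{\left(C \right)} = 3 \left(C + 5\right) = 3 \left(5 + C\right) = 15 + 3 C$)
$Q = 6912$ ($Q = \left(15 + 3 \cdot 4\right) \left(4 \cdot 2^{2}\right)^{2} = \left(15 + 12\right) \left(4 \cdot 4\right)^{2} = 27 \cdot 16^{2} = 27 \cdot 256 = 6912$)
$- 414 Q = \left(-414\right) 6912 = -2861568$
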